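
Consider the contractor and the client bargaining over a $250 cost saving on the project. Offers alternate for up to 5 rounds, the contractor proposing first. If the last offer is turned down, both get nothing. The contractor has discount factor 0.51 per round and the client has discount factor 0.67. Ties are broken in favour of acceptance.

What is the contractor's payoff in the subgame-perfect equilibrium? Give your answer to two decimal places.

139.88

Work backward from the last round.
Round 5 (the contractor proposes): the client will accept anything ≥ 0, so the contractor offers 0 and keeps 250.
Round 4 (the client proposes): the contractor can get 250 next round, worth 0.51 × 250 = 127.5 now. The client offers 127.5 and keeps 250 − 127.5 = 122.5.
Round 3 (the contractor proposes): the client can get 122.5 next round, worth 0.67 × 122.5 = 82.075 now. The contractor offers 82.075 and keeps 250 − 82.075 = 167.925.
Round 2 (the client proposes): the contractor can get 167.925 next round, worth 0.51 × 167.925 = 85.64175 now, so the client offers 85.64175, keeping 164.35825.
Round 1 (the contractor proposes): the client can get 164.35825 next round, worth 0.67 × 164.35825 = 110.1200275 now, so the contractor offers 110.1200275, keeping 139.8799725.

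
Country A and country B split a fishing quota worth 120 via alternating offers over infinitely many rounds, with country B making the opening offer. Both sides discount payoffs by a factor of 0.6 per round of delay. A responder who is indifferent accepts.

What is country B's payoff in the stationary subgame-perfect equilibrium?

75

In a stationary SPE each proposer offers the other exactly their discounted continuation value.
If country B keeps x when proposing and country A keeps y when proposing, then x = 120 − 0.6y and y = 120 − 0.6x.
Solving: x = 120(1 − 0.6) / (1 − 0.6·0.6) = 48 / 0.64 = 75.
Country A gets 120 − 75 = 45.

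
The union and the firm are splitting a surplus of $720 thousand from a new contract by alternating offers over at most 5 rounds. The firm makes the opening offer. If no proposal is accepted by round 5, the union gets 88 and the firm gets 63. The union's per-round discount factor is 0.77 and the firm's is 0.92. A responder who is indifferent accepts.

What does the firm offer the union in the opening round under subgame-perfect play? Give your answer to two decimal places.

119.93

By backward induction:
Round 5 (the firm proposes): the union gets 88 if talks fail, so the firm offers 88 and keeps 632.
Round 4 (the union proposes): the firm can get 632 next round, worth 0.92 × 632 = 581.44 now; the union offers that and keeps 138.56.
Round 3 (the firm proposes): the union can get 138.56 next round, worth 0.77 × 138.56 = 106.6912 now; the firm offers that and keeps 613.3088.
Round 2 (the union proposes): the firm can get 613.3088 next round, worth 0.92 × 613.3088 = 564.244096 now. The union offers 564.244096 and keeps 720 − 564.244096 = 155.755904.
Round 1 (the firm proposes): the union can get 155.755904 next round, worth 0.77 × 155.755904 = 119.93204608 now; the firm offers that and keeps 600.06795392.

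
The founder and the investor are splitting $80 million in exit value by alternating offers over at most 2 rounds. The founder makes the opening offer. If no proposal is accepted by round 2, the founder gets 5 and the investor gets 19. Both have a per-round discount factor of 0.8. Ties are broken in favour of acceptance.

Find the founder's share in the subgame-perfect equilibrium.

20

Solve by backward induction from round 2.
Round 2 (the investor proposes): the founder gets 5 if talks fail, so the investor offers 5 and keeps 75.
Round 1 (the founder proposes): the investor can get 75 next round, worth 0.8 × 75 = 60 now; the founder offers that and keeps 20.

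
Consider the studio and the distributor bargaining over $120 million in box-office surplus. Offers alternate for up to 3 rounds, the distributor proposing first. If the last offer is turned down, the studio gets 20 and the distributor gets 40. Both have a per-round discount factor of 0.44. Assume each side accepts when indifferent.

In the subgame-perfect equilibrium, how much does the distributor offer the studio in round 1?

33.44

Round 3 (the distributor proposes): the studio gets 20 if talks fail, so the distributor offers 20 and keeps 100.
Round 2 (the studio proposes): the distributor can get 100 next round, worth 0.44 × 100 = 44 now; the studio offers that and keeps 76.
Round 1 (the distributor proposes): the studio can get 76 next round, worth 0.44 × 76 = 33.44 now, so the distributor offers 33.44, keeping 86.56.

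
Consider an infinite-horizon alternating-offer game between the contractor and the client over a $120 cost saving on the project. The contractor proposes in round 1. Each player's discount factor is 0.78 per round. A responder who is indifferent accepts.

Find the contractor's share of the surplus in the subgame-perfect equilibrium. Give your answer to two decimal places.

When the contractor proposes, the client accepts any offer worth at least 0.78 times what the client would get by proposing next round; and vice versa.
This gives x = 120 − 0.78y and y = 120 − 0.78x, where x and y are each side's share when it proposes.
Hence (1 − 0.78·0.78)x = 120(1 − 0.78), i.e. 0.3916·x = 26.4.
x ≈ 67.4157; the client's share is 120 − x ≈ 52.5843.

67.42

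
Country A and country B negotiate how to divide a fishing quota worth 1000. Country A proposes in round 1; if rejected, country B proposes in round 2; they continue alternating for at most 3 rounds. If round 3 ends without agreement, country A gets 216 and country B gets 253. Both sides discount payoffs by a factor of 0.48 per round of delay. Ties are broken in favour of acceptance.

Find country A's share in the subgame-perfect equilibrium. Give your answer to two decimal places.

692.11

By backward induction:
Round 3 (country A proposes): country B gets 253 if talks fail, so country A offers 253 and keeps 747.
Round 2 (country B proposes): country A can get 747 next round, worth 0.48 × 747 = 358.56 now. Country B offers 358.56 and keeps 1000 − 358.56 = 641.44.
Round 1 (country A proposes): country B can get 641.44 next round, worth 0.48 × 641.44 = 307.8912 now. Country A offers 307.8912 and keeps 1000 − 307.8912 = 692.1088.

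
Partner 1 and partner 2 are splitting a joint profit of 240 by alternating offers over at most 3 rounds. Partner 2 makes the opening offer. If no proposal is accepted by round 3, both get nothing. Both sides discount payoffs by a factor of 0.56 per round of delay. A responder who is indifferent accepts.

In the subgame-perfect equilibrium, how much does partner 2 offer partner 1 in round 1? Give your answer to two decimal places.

59.14

Round 3 (partner 2 proposes): rejection yields 0 for partner 1; partner 2 offers 0 and keeps 240.
Round 2 (partner 1 proposes): partner 2 can get 240 next round, worth 0.56 × 240 = 134.4 now, so partner 1 offers 134.4, keeping 105.6.
Round 1 (partner 2 proposes): partner 1 can get 105.6 next round, worth 0.56 × 105.6 = 59.136 now, so partner 2 offers 59.136, keeping 180.864.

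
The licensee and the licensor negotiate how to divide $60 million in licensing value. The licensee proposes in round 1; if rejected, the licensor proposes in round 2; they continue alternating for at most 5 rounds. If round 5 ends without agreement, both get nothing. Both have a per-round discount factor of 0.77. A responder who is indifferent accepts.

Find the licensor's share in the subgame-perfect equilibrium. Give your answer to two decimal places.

16.93

Round 5 (the licensee proposes): the licensor will accept anything ≥ 0, so the licensee offers 0 and keeps 60.
Round 4 (the licensor proposes): the licensee can get 60 next round, worth 0.77 × 60 = 46.2 now; the licensor offers that and keeps 13.8.
Round 3 (the licensee proposes): the licensor can get 13.8 next round, worth 0.77 × 13.8 = 10.626 now. The licensee offers 10.626 and keeps 60 − 10.626 = 49.374.
Round 2 (the licensor proposes): the licensee can get 49.374 next round, worth 0.77 × 49.374 = 38.01798 now. The licensor offers 38.01798 and keeps 60 − 38.01798 = 21.98202.
Round 1 (the licensee proposes): the licensor can get 21.98202 next round, worth 0.77 × 21.98202 = 16.9261554 now; the licensee offers that and keeps 43.0738446.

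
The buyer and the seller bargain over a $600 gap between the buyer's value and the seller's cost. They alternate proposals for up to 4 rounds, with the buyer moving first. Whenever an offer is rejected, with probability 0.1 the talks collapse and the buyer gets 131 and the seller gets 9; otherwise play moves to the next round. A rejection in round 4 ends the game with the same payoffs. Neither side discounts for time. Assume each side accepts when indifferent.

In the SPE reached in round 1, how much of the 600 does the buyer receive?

214.26

Round 4 (the seller proposes): the buyer gets 131 if talks fail, so the seller offers 131 and keeps 469.
Round 3 (the buyer proposes): rejecting gives the seller an expected 0.9 × 469 + 0.1 × 9 = 423; the buyer offers that and keeps 177.
Round 2 (the seller proposes): rejecting gives the buyer an expected 0.9 × 177 + 0.1 × 131 = 172.4; the seller offers that and keeps 427.6.
Round 1 (the buyer proposes): rejecting gives the seller an expected 0.9 × 427.6 + 0.1 × 9 = 385.74, so the buyer offers 385.74, keeping 214.26.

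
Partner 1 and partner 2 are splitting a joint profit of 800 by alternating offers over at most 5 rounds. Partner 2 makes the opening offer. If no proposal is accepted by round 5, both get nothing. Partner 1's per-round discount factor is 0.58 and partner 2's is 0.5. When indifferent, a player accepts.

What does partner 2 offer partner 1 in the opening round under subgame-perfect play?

Round 5 (partner 2 proposes): rejection yields 0 for partner 1; partner 2 offers 0 and keeps 800.
Round 4 (partner 1 proposes): partner 2 can get 800 next round, worth 0.5 × 800 = 400 now. Partner 1 offers 400 and keeps 800 − 400 = 400.
Round 3 (partner 2 proposes): partner 1 can get 400 next round, worth 0.58 × 400 = 232 now; partner 2 offers that and keeps 568.
Round 2 (partner 1 proposes): partner 2 can get 568 next round, worth 0.5 × 568 = 284 now; partner 1 offers that and keeps 516.
Round 1 (partner 2 proposes): partner 1 can get 516 next round, worth 0.58 × 516 = 299.28 now, so partner 2 offers 299.28, keeping 500.72.

299.28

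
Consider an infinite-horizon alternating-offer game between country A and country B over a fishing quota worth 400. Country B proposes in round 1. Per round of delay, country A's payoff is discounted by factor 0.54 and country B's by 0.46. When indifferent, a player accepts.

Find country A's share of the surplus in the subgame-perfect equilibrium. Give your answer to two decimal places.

In a stationary SPE each proposer offers the other exactly their discounted continuation value.
If country B keeps x when proposing and country A keeps y when proposing, then x = 400 − 0.54y and y = 400 − 0.46x.
Solving: x = 400(1 − 0.54) / (1 − 0.46·0.54) = 184 / 0.7516 ≈ 244.8111.
Country A gets 400 − 244.8111 ≈ 155.1889.

155.19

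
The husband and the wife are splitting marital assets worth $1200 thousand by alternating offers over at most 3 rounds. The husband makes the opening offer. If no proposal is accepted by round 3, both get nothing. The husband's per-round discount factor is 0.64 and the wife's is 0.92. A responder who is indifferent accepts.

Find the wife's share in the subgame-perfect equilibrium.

397.44

Solve by backward induction from round 3.
Round 3 (the husband proposes): rejection yields 0 for the wife; the husband offers 0 and keeps 1200.
Round 2 (the wife proposes): the husband can get 1200 next round, worth 0.64 × 1200 = 768 now. The wife offers 768 and keeps 1200 − 768 = 432.
Round 1 (the husband proposes): the wife can get 432 next round, worth 0.92 × 432 = 397.44 now, so the husband offers 397.44, keeping 802.56.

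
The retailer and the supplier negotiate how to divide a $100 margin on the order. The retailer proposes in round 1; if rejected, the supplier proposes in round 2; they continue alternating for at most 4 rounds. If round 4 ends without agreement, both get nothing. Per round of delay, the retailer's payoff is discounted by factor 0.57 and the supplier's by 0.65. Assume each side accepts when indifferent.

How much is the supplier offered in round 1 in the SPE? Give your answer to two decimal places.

52.03

Work backward from the last round.
Round 4 (the supplier proposes): rejection yields 0 for the retailer; the supplier offers 0 and keeps 100.
Round 3 (the retailer proposes): the supplier can get 100 next round, worth 0.65 × 100 = 65 now; the retailer offers that and keeps 35.
Round 2 (the supplier proposes): the retailer can get 35 next round, worth 0.57 × 35 = 19.95 now; the supplier offers that and keeps 80.05.
Round 1 (the retailer proposes): the supplier can get 80.05 next round, worth 0.65 × 80.05 = 52.0325 now. The retailer offers 52.0325 and keeps 100 − 52.0325 = 47.9675.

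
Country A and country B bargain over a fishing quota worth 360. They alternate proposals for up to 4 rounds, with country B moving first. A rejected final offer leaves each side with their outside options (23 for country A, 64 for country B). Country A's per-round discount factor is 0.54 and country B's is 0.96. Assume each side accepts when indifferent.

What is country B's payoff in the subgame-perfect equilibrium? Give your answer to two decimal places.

Solve by backward induction from round 4.
Round 4 (country A proposes): country B gets 64 if talks fail, so country A offers 64 and keeps 296.
Round 3 (country B proposes): country A can get 296 next round, worth 0.54 × 296 = 159.84 now; country B offers that and keeps 200.16.
Round 2 (country A proposes): country B can get 200.16 next round, worth 0.96 × 200.16 = 192.1536 now. Country A offers 192.1536 and keeps 360 − 192.1536 = 167.8464.
Round 1 (country B proposes): country A can get 167.8464 next round, worth 0.54 × 167.8464 = 90.637056 now; country B offers that and keeps 269.362944.

269.36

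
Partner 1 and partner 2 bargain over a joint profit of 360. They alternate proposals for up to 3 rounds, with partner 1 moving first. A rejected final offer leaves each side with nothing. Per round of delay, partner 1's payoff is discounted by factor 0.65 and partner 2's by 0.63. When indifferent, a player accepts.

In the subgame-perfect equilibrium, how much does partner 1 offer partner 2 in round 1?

79.38

Solve by backward induction from round 3.
Round 3 (partner 1 proposes): partner 2 will accept anything ≥ 0, so partner 1 offers 0 and keeps 360.
Round 2 (partner 2 proposes): partner 1 can get 360 next round, worth 0.65 × 360 = 234 now, so partner 2 offers 234, keeping 126.
Round 1 (partner 1 proposes): partner 2 can get 126 next round, worth 0.63 × 126 = 79.38 now; partner 1 offers that and keeps 280.62.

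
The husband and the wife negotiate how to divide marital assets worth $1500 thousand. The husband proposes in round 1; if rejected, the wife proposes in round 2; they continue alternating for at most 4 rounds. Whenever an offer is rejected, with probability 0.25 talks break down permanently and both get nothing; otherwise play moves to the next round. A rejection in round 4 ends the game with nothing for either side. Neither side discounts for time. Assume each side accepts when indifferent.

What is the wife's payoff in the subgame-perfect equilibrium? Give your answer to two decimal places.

Round 4 (the wife proposes): the husband will accept anything ≥ 0, so the wife offers 0 and keeps 1500.
Round 3 (the husband proposes): rejecting gives the wife an expected 0.75 × 1500 = 1125, so the husband offers 1125, keeping 375.
Round 2 (the wife proposes): rejecting gives the husband an expected 0.75 × 375 = 281.25. The wife offers 281.25 and keeps 1500 − 281.25 = 1218.75.
Round 1 (the husband proposes): rejecting gives the wife an expected 0.75 × 1218.75 = 914.0625; the husband offers that and keeps 585.9375.

914.06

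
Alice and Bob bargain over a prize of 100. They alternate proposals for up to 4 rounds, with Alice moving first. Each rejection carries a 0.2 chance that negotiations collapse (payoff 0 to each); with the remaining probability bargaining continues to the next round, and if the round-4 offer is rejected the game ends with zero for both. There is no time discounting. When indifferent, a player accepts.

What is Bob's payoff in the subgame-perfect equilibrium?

Round 4 (Bob proposes): Alice will accept anything ≥ 0, so Bob offers 0 and keeps 100.
Round 3 (Alice proposes): rejecting gives Bob an expected 0.8 × 100 = 80; Alice offers that and keeps 20.
Round 2 (Bob proposes): rejecting gives Alice an expected 0.8 × 20 = 16; Bob offers that and keeps 84.
Round 1 (Alice proposes): rejecting gives Bob an expected 0.8 × 84 = 67.2; Alice offers that and keeps 32.8.

67.2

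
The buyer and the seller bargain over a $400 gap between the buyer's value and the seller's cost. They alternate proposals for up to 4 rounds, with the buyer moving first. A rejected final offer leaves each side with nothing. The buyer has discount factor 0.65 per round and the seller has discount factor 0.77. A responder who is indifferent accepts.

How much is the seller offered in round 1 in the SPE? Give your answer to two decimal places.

Solve by backward induction from round 4.
Round 4 (the seller proposes): rejection yields 0 for the buyer; the seller offers 0 and keeps 400.
Round 3 (the buyer proposes): the seller can get 400 next round, worth 0.77 × 400 = 308 now. The buyer offers 308 and keeps 400 − 308 = 92.
Round 2 (the seller proposes): the buyer can get 92 next round, worth 0.65 × 92 = 59.8 now. The seller offers 59.8 and keeps 400 − 59.8 = 340.2.
Round 1 (the buyer proposes): the seller can get 340.2 next round, worth 0.77 × 340.2 = 261.954 now, so the buyer offers 261.954, keeping 138.046.

261.95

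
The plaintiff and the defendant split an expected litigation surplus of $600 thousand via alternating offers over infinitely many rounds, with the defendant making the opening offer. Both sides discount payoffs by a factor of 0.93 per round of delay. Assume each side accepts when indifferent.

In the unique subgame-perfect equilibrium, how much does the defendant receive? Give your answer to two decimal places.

310.88

In a stationary SPE each proposer offers the other exactly their discounted continuation value.
If the defendant keeps x when proposing and the plaintiff keeps y when proposing, then x = 600 − 0.93y and y = 600 − 0.93x.
Solving: x = 600(1 − 0.93) / (1 − 0.93·0.93) = 42 / 0.1351 ≈ 310.8808.
The plaintiff gets 600 − 310.8808 ≈ 289.1192.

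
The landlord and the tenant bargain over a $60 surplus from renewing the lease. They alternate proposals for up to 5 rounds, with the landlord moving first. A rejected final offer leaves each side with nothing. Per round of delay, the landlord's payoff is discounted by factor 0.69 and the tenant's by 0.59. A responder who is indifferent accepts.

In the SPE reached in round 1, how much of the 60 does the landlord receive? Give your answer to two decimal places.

Round 5 (the landlord proposes): the tenant will accept anything ≥ 0, so the landlord offers 0 and keeps 60.
Round 4 (the tenant proposes): the landlord can get 60 next round, worth 0.69 × 60 = 41.4 now. The tenant offers 41.4 and keeps 60 − 41.4 = 18.6.
Round 3 (the landlord proposes): the tenant can get 18.6 next round, worth 0.59 × 18.6 = 10.974 now. The landlord offers 10.974 and keeps 60 − 10.974 = 49.026.
Round 2 (the tenant proposes): the landlord can get 49.026 next round, worth 0.69 × 49.026 = 33.82794 now; the tenant offers that and keeps 26.17206.
Round 1 (the landlord proposes): the tenant can get 26.17206 next round, worth 0.59 × 26.17206 = 15.4415154 now, so the landlord offers 15.4415154, keeping 44.5584846.

44.56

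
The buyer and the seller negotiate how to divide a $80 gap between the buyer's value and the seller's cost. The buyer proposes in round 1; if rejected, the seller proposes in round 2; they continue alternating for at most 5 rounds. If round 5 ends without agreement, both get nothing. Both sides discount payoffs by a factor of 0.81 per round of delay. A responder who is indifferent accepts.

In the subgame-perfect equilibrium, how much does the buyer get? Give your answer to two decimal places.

Round 5 (the buyer proposes): rejection yields 0 for the seller; the buyer offers 0 and keeps 80.
Round 4 (the seller proposes): the buyer can get 80 next round, worth 0.81 × 80 = 64.8 now. The seller offers 64.8 and keeps 80 − 64.8 = 15.2.
Round 3 (the buyer proposes): the seller can get 15.2 next round, worth 0.81 × 15.2 = 12.312 now, so the buyer offers 12.312, keeping 67.688.
Round 2 (the seller proposes): the buyer can get 67.688 next round, worth 0.81 × 67.688 = 54.82728 now; the seller offers that and keeps 25.17272.
Round 1 (the buyer proposes): the seller can get 25.17272 next round, worth 0.81 × 25.17272 = 20.3899032 now. The buyer offers 20.3899032 and keeps 80 − 20.3899032 = 59.6100968.

59.61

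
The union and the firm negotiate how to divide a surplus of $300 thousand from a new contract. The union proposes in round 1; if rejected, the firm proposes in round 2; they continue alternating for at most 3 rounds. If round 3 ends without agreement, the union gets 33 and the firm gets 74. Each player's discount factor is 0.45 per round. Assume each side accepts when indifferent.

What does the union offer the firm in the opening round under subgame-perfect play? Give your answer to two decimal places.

89.24

Solve by backward induction from round 3.
Round 3 (the union proposes): the firm gets 74 if talks fail, so the union offers 74 and keeps 226.
Round 2 (the firm proposes): the union can get 226 next round, worth 0.45 × 226 = 101.7 now. The firm offers 101.7 and keeps 300 − 101.7 = 198.3.
Round 1 (the union proposes): the firm can get 198.3 next round, worth 0.45 × 198.3 = 89.235 now. The union offers 89.235 and keeps 300 − 89.235 = 210.765.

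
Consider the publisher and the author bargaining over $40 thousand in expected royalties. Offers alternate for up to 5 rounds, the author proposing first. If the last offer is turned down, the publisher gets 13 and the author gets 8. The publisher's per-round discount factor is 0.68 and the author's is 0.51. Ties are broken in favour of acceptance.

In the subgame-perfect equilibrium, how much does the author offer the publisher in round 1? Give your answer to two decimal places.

19.51

Round 5 (the author proposes): the publisher gets 13 if talks fail, so the author offers 13 and keeps 27.
Round 4 (the publisher proposes): the author can get 27 next round, worth 0.51 × 27 = 13.77 now, so the publisher offers 13.77, keeping 26.23.
Round 3 (the author proposes): the publisher can get 26.23 next round, worth 0.68 × 26.23 = 17.8364 now; the author offers that and keeps 22.1636.
Round 2 (the publisher proposes): the author can get 22.1636 next round, worth 0.51 × 22.1636 = 11.303436 now; the publisher offers that and keeps 28.696564.
Round 1 (the author proposes): the publisher can get 28.696564 next round, worth 0.68 × 28.696564 = 19.51366352 now; the author offers that and keeps 20.48633648.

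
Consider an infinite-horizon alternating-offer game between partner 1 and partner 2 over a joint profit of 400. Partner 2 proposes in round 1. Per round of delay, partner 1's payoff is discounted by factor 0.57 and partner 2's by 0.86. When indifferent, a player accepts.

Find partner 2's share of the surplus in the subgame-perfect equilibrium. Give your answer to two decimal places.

Let x be partner 2's share when partner 2 proposes and y be partner 1's share when partner 1 proposes.
Partner 1 accepts iff offered ≥ 0.57·y, so x = 400 − 0.57y. Symmetrically y = 400 − 0.86x.
Substituting: x = 400 − 0.57(400 − 0.86x), giving x(1 − 0.86·0.57) = 400(1 − 0.57).
So x = 400 × 0.43 / 0.5098 ≈ 337.3872, and partner 1 receives 400 − x ≈ 62.6128.

337.39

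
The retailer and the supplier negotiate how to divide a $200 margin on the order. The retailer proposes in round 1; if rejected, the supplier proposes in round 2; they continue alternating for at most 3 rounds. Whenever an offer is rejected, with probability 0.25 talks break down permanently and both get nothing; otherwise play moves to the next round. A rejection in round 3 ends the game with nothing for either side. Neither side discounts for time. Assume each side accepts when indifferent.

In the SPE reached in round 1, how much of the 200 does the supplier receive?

Round 3 (the retailer proposes): the supplier will accept anything ≥ 0, so the retailer offers 0 and keeps 200.
Round 2 (the supplier proposes): rejecting gives the retailer an expected 0.75 × 200 = 150, so the supplier offers 150, keeping 50.
Round 1 (the retailer proposes): rejecting gives the supplier an expected 0.75 × 50 = 37.5; the retailer offers that and keeps 162.5.

37.5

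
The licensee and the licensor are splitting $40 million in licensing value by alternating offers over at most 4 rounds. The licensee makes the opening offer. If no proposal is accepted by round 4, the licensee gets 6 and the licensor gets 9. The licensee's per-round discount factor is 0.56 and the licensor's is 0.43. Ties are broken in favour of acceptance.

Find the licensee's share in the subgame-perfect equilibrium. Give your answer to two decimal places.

Work backward from the last round.
Round 4 (the licensor proposes): the licensee gets 6 if talks fail, so the licensor offers 6 and keeps 34.
Round 3 (the licensee proposes): the licensor can get 34 next round, worth 0.43 × 34 = 14.62 now, so the licensee offers 14.62, keeping 25.38.
Round 2 (the licensor proposes): the licensee can get 25.38 next round, worth 0.56 × 25.38 = 14.2128 now. The licensor offers 14.2128 and keeps 40 − 14.2128 = 25.7872.
Round 1 (the licensee proposes): the licensor can get 25.7872 next round, worth 0.43 × 25.7872 = 11.088496 now; the licensee offers that and keeps 28.911504.

28.91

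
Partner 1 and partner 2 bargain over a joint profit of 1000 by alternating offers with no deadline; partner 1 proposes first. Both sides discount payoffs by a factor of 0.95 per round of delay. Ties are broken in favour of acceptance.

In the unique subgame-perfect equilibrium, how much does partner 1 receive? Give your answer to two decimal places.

In a stationary SPE each proposer offers the other exactly their discounted continuation value.
If partner 1 keeps x when proposing and partner 2 keeps y when proposing, then x = 1000 − 0.95y and y = 1000 − 0.95x.
Solving: x = 1000(1 − 0.95) / (1 − 0.95·0.95) = 50 / 0.0975 ≈ 512.8205.
Partner 2 gets 1000 − 512.8205 ≈ 487.1795.

512.82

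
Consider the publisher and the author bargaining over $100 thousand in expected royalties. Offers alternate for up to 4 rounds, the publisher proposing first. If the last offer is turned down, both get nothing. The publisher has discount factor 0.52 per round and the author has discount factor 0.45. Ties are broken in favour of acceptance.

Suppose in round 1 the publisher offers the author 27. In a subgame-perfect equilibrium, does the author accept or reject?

Reject

Work out the author's continuation value if the offer is rejected.
Round 4 (the author proposes): rejection yields 0 for the publisher; the author offers 0 and keeps 100.
Round 3 (the publisher proposes): the author can get 100 next round, worth 0.45 × 100 = 45 now; the publisher offers that and keeps 55.
Round 2 (the author proposes): the publisher can get 55 next round, worth 0.52 × 55 = 28.6 now; the author offers that and keeps 71.4.
So by rejecting in round 1, the author gets 71.4 next round, worth 0.45 × 71.4 = 32.13 now.
Offer 27 < 32.13, so the author rejects.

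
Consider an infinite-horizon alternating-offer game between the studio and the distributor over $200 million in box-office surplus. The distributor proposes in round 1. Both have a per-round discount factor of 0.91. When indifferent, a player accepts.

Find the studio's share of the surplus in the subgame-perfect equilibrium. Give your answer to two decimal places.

95.29

In a stationary SPE each proposer offers the other exactly their discounted continuation value.
If the distributor keeps x when proposing and the studio keeps y when proposing, then x = 200 − 0.91y and y = 200 − 0.91x.
Solving: x = 200(1 − 0.91) / (1 − 0.91·0.91) = 18 / 0.1719 ≈ 104.7120.
The studio gets 200 − 104.7120 ≈ 95.2880.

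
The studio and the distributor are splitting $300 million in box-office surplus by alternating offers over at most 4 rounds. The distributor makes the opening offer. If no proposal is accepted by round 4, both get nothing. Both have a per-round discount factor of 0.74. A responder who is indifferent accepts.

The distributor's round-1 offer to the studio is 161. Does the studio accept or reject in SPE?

Round 4 (the studio proposes): the distributor will accept anything ≥ 0, so the studio offers 0 and keeps 300.
Round 3 (the distributor proposes): the studio can get 300 next round, worth 0.74 × 300 = 222 now, so the distributor offers 222, keeping 78.
Round 2 (the studio proposes): the distributor can get 78 next round, worth 0.74 × 78 = 57.72 now; the studio offers that and keeps 242.28.
So by rejecting in round 1, the studio gets 242.28 next round, worth 0.74 × 242.28 = 179.2872 now.
Offer 161 < 179.2872, so the studio rejects.

Reject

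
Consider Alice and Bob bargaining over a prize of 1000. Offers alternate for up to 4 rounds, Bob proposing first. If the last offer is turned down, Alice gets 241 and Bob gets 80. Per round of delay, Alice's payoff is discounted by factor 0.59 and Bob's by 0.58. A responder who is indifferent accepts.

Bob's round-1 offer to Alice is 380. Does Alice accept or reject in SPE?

Round 4 (Alice proposes): Bob gets 80 if talks fail, so Alice offers 80 and keeps 920.
Round 3 (Bob proposes): Alice can get 920 next round, worth 0.59 × 920 = 542.8 now. Bob offers 542.8 and keeps 1000 − 542.8 = 457.2.
Round 2 (Alice proposes): Bob can get 457.2 next round, worth 0.58 × 457.2 = 265.176 now; Alice offers that and keeps 734.824.
So by rejecting in round 1, Alice gets 734.824 next round, worth 0.59 × 734.824 = 433.54616 now.
Offer 380 < 433.54616, so Alice rejects.

Reject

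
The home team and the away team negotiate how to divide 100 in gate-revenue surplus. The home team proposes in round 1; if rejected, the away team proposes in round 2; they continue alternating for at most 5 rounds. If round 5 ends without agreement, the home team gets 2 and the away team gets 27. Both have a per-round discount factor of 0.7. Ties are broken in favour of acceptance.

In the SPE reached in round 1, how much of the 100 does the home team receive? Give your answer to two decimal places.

62.23

Work backward from the last round.
Round 5 (the home team proposes): the away team gets 27 if talks fail, so the home team offers 27 and keeps 73.
Round 4 (the away team proposes): the home team can get 73 next round, worth 0.7 × 73 = 51.1 now, so the away team offers 51.1, keeping 48.9.
Round 3 (the home team proposes): the away team can get 48.9 next round, worth 0.7 × 48.9 = 34.23 now. The home team offers 34.23 and keeps 100 − 34.23 = 65.77.
Round 2 (the away team proposes): the home team can get 65.77 next round, worth 0.7 × 65.77 = 46.039 now; the away team offers that and keeps 53.961.
Round 1 (the home team proposes): the away team can get 53.961 next round, worth 0.7 × 53.961 = 37.7727 now, so the home team offers 37.7727, keeping 62.2273.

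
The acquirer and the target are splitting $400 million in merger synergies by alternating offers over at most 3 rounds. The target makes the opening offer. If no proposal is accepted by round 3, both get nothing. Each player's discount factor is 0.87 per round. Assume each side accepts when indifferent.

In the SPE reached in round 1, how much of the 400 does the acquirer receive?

By backward induction:
Round 3 (the target proposes): the acquirer will accept anything ≥ 0, so the target offers 0 and keeps 400.
Round 2 (the acquirer proposes): the target can get 400 next round, worth 0.87 × 400 = 348 now. The acquirer offers 348 and keeps 400 − 348 = 52.
Round 1 (the target proposes): the acquirer can get 52 next round, worth 0.87 × 52 = 45.24 now. The target offers 45.24 and keeps 400 − 45.24 = 354.76.

45.24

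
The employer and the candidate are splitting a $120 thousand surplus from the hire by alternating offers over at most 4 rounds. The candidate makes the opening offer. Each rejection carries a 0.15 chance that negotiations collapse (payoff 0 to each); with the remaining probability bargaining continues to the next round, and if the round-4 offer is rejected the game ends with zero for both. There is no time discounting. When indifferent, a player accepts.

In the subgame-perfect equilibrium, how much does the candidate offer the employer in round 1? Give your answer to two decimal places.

By backward induction:
Round 4 (the employer proposes): the candidate will accept anything ≥ 0, so the employer offers 0 and keeps 120.
Round 3 (the candidate proposes): rejecting gives the employer an expected 0.85 × 120 = 102, so the candidate offers 102, keeping 18.
Round 2 (the employer proposes): rejecting gives the candidate an expected 0.85 × 18 = 15.3; the employer offers that and keeps 104.7.
Round 1 (the candidate proposes): rejecting gives the employer an expected 0.85 × 104.7 = 88.995. The candidate offers 88.995 and keeps 120 − 88.995 = 31.005.

89.00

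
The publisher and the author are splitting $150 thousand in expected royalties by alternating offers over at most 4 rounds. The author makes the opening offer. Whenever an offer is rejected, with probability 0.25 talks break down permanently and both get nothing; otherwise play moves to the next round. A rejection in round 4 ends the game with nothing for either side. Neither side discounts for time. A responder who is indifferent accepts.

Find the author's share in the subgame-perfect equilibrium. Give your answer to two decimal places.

58.59

Round 4 (the publisher proposes): rejection yields 0 for the author; the publisher offers 0 and keeps 150.
Round 3 (the author proposes): rejecting gives the publisher an expected 0.75 × 150 = 112.5, so the author offers 112.5, keeping 37.5.
Round 2 (the publisher proposes): rejecting gives the author an expected 0.75 × 37.5 = 28.125. The publisher offers 28.125 and keeps 150 − 28.125 = 121.875.
Round 1 (the author proposes): rejecting gives the publisher an expected 0.75 × 121.875 = 91.40625. The author offers 91.40625 and keeps 150 − 91.40625 = 58.59375.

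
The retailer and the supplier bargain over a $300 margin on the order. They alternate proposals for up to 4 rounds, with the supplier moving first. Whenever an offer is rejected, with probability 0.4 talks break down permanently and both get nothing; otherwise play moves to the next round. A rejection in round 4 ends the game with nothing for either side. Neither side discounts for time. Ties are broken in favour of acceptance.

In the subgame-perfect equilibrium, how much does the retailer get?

Round 4 (the retailer proposes): the supplier will accept anything ≥ 0, so the retailer offers 0 and keeps 300.
Round 3 (the supplier proposes): rejecting gives the retailer an expected 0.6 × 300 = 180, so the supplier offers 180, keeping 120.
Round 2 (the retailer proposes): rejecting gives the supplier an expected 0.6 × 120 = 72. The retailer offers 72 and keeps 300 − 72 = 228.
Round 1 (the supplier proposes): rejecting gives the retailer an expected 0.6 × 228 = 136.8, so the supplier offers 136.8, keeping 163.2.

136.8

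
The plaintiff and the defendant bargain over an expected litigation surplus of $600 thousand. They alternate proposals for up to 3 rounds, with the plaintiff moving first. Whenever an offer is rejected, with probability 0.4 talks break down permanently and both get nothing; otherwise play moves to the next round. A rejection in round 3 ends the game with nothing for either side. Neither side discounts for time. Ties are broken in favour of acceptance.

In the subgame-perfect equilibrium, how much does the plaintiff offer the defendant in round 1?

By backward induction:
Round 3 (the plaintiff proposes): rejection yields 0 for the defendant; the plaintiff offers 0 and keeps 600.
Round 2 (the defendant proposes): rejecting gives the plaintiff an expected 0.6 × 600 = 360; the defendant offers that and keeps 240.
Round 1 (the plaintiff proposes): rejecting gives the defendant an expected 0.6 × 240 = 144; the plaintiff offers that and keeps 456.

144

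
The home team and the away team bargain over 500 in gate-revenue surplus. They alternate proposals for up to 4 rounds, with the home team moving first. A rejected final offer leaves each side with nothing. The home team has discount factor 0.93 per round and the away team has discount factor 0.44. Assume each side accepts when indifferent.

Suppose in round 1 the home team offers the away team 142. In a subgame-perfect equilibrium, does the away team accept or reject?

Accept

Round 4 (the away team proposes): rejection yields 0 for the home team; the away team offers 0 and keeps 500.
Round 3 (the home team proposes): the away team can get 500 next round, worth 0.44 × 500 = 220 now. The home team offers 220 and keeps 500 − 220 = 280.
Round 2 (the away team proposes): the home team can get 280 next round, worth 0.93 × 280 = 260.4 now. The away team offers 260.4 and keeps 500 − 260.4 = 239.6.
So by rejecting in round 1, the away team gets 239.6 next round, worth 0.44 × 239.6 = 105.424 now.
Offer 142 ≥ 105.424, so the away team accepts.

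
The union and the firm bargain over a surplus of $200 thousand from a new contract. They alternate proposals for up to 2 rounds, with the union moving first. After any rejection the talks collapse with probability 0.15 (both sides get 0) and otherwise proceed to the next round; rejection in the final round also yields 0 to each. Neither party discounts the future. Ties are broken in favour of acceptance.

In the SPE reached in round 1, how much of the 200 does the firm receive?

170

Round 2 (the firm proposes): rejection yields 0 for the union; the firm offers 0 and keeps 200.
Round 1 (the union proposes): rejecting gives the firm an expected 0.85 × 200 = 170. The union offers 170 and keeps 200 − 170 = 30.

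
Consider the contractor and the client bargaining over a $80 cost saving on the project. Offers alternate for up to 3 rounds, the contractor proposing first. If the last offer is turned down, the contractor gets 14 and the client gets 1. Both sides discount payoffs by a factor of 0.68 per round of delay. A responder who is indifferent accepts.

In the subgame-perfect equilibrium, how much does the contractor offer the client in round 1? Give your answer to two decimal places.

17.87

Round 3 (the contractor proposes): the client gets 1 if talks fail, so the contractor offers 1 and keeps 79.
Round 2 (the client proposes): the contractor can get 79 next round, worth 0.68 × 79 = 53.72 now. The client offers 53.72 and keeps 80 − 53.72 = 26.28.
Round 1 (the contractor proposes): the client can get 26.28 next round, worth 0.68 × 26.28 = 17.8704 now; the contractor offers that and keeps 62.1296.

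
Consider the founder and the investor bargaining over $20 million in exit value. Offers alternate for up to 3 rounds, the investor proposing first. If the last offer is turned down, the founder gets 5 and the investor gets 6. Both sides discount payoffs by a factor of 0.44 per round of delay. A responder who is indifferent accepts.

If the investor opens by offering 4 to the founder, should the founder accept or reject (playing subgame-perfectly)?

Reject

Work out the founder's continuation value if the offer is rejected.
Round 3 (the investor proposes): the founder gets 5 if talks fail, so the investor offers 5 and keeps 15.
Round 2 (the founder proposes): the investor can get 15 next round, worth 0.44 × 15 = 6.6 now. The founder offers 6.6 and keeps 20 − 6.6 = 13.4.
So by rejecting in round 1, the founder gets 13.4 next round, worth 0.44 × 13.4 = 5.896 now.
Offer 4 < 5.896, so the founder rejects.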